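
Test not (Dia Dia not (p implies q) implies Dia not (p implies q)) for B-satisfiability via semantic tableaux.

1. not (Dia Dia not (p implies q) implies Dia not (p implies q)), u
2. Dia Dia not (p implies q), u
3. not Dia not (p implies q), u
4. p implies q, u
5. q, u
6. Dia not (p implies q), v
7. p implies q, v
8. q, v
9. not (p implies q), w
10. p, w
11. not q, w
Accessibility: uRu, uRv, vRu, vRv, vRw, wRv, wRw

Satisfiable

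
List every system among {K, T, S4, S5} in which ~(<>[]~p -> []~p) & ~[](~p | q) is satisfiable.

K, T, S4

S4-tableau for the formula:
1. ~(<>[]~p -> []~p) & ~[](~p | q), 0
2. ~(<>[]~p -> []~p), 0
3. ~[](~p | q), 0
4. <>[]~p, 0
5. ~[]~p, 0
6. ~(~p | q), 1
7. p, 1
8. ~q, 1
9. []~p, 2
10. ~p, 2
11. p, 3
Accessibility: 0R0, 0R1, 0R2, 0R3, 1R1, 2R2, 3R3
Complete open branch: satisfiable in S4, hence also in K, T (this S4-model is also a K-model and a T-model).
S5-tableau for the formula:
1. ~(<>[]~p -> []~p) & ~[](~p | q), 0
2. ~(<>[]~p -> []~p), 0
3. ~[](~p | q), 0
4. <>[]~p, 0
5. ~[]~p, 0
6. ~(~p | q), 1
7. p, 1
8. ~q, 1
9. []~p, 2
10. ~p, 0
11. ~p, 1
Accessibility: 0R0, 0R1, 0R2, 1R0, 1R1, 1R2, 2R0, 2R1, 2R2
Branch closes: p and ~p both at 1.
Every branch closes (one shown): unsatisfiable in S5.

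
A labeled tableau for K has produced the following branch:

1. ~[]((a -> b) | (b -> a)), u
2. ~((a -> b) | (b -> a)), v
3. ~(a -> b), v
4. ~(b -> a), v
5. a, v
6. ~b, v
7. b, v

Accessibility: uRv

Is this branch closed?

Both b and ~b appear at v.

Yes, closed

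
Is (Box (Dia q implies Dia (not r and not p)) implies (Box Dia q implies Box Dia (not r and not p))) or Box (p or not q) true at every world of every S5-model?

Valid

Tableau for the negation not ((Box (Dia q implies Dia (not r and not p)) implies (Box Dia q implies Box Dia (not r and not p))) or Box (p or not q)):
1. not ((Box (Dia q implies Dia (not r and not p)) implies (Box Dia q implies Box Dia (not r and not p))) or Box (p or not q)), w0
2. not (Box (Dia q implies Dia (not r and not p)) implies (Box Dia q implies Box Dia (not r and not p))), w0
3. not Box (p or not q), w0
4. Box (Dia q implies Dia (not r and not p)), w0
5. not (Box Dia q implies Box Dia (not r and not p)), w0
6. Box Dia q, w0
7. not Box Dia (not r and not p), w0
8. Dia q implies Dia (not r and not p), w0
9. Dia q, w0
10. Dia (not r and not p), w0
11. not (p or not q), w1
12. not p, w1
13. q, w1
14. Dia q implies Dia (not r and not p), w1
15. Dia q, w1
16. Dia (not r and not p), w1
17. not Dia (not r and not p), w2
18. Dia q implies Dia (not r and not p), w2
19. Dia q, w2
20. not (not r and not p), w0
21. not (not r and not p), w1
22. not (not r and not p), w2
23. Dia (not r and not p), w2
24. p, w0
25. r, w1
26. p, w2
27. q, w3
28. Dia q implies Dia (not r and not p), w3
29. Dia q, w3
30. not (not r and not p), w3
31. Dia (not r and not p), w3
32. p, w3
33. not r and not p, w4
34. not r, w4
35. not p, w4
36. Dia q implies Dia (not r and not p), w4
37. Dia q, w4
38. not (not r and not p), w4
39. not Dia q, w4
40. not q, w0
41. not q, w1
Accessibility: w0Rw0, w0Rw1, w0Rw2, w0Rw3, w0Rw4, w1Rw0, w1Rw1, w1Rw2, w1Rw3, w1Rw4, w2Rw0, w2Rw1, w2Rw2, w2Rw3, w2Rw4, w3Rw0, w3Rw1, w3Rw2, w3Rw3, w3Rw4, w4Rw0, w4Rw1, w4Rw2, w4Rw3, w4Rw4
Branch closes: q and not q both at w1.
All branches of the negation close; one closing branch shown above.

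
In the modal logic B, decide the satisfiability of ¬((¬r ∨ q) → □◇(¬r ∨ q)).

1. ¬((¬r ∨ q) → □◇(¬r ∨ q)), 0
2. ¬r ∨ q, 0
3. ¬□◇(¬r ∨ q), 0
4. q, 0
5. ¬◇(¬r ∨ q), 1
6. ¬(¬r ∨ q), 0
7. r, 0
8. ¬q, 0
Accessibility: 0R0, 0R1, 1R0, 1R1
Branch closes: q and ¬q both at 0.
Every branch closes; the branch above is one of them.

Unsatisfiable (every branch closes)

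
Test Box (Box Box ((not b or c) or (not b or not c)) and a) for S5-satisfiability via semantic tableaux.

1. Box (Box Box ((not b or c) or (not b or not c)) and a), u
2. Box Box ((not b or c) or (not b or not c)) and a, u   [Box-rule on 1 via uRu]
3. Box Box ((not b or c) or (not b or not c)), u   [and-rule on 2]
4. a, u   [and-rule on 2]
5. Box ((not b or c) or (not b or not c)), u   [Box-rule on 3 via uRu]
6. (not b or c) or (not b or not c), u   [Box-rule on 5 via uRu]
7. not b or not c, u   [or-rule on 6 (branches; this branch)]
8. not c, u   [or-rule on 7 (branches; this branch)]
Accessibility: uRu

Satisfiable (open branch found)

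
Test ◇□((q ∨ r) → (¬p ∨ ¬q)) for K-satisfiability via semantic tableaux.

1. ◇□((q ∨ r) → (¬p ∨ ¬q)), w0
2. □((q ∨ r) → (¬p ∨ ¬q)), w1
Accessibility: w0Rw1

Satisfiable (open branch found)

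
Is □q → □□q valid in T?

No, not valid

Tableau for the negation ¬(□q → □□q):
1. ¬(□q → □□q), 0
2. □q, 0
3. ¬□□q, 0
4. q, 0
5. ¬□q, 1
6. q, 1
7. ¬q, 2
Accessibility: 0R0, 0R1, 1R1, 1R2, 2R2
The negation has an open branch (countermodel exists).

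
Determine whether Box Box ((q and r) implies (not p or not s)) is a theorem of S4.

Tableau for the negation not Box Box ((q and r) implies (not p or not s)):
1. not Box Box ((q and r) implies (not p or not s)), w0
2. not Box ((q and r) implies (not p or not s)), w1
3. not ((q and r) implies (not p or not s)), w2
4. q and r, w2
5. not (not p or not s), w2
6. q, w2
7. r, w2
8. p, w2
9. s, w2
Accessibility: w0Rw0, w0Rw1, w0Rw2, w1Rw1, w1Rw2, w2Rw2
The negation has an open branch (countermodel exists).

No, not valid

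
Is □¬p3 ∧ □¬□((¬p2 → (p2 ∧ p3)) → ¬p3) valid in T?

Tableau for the negation ¬(□¬p3 ∧ □¬□((¬p2 → (p2 ∧ p3)) → ¬p3)):
1. ¬(□¬p3 ∧ □¬□((¬p2 → (p2 ∧ p3)) → ¬p3)), u
2. ¬□¬□((¬p2 → (p2 ∧ p3)) → ¬p3), u   [¬∧-rule on 1 (branches; this branch)]
3. □((¬p2 → (p2 ∧ p3)) → ¬p3), v   [¬□-rule on 2: fresh world v, uRv]
4. (¬p2 → (p2 ∧ p3)) → ¬p3, v   [□-rule on 3 via vRv]
5. ¬p3, v   [→-rule on 4 (branches; this branch)]
Accessibility: uRu, uRv, vRv
The negation has an open branch (countermodel exists).

Not valid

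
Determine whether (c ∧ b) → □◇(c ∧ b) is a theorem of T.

No, not valid

Tableau for the negation ¬((c ∧ b) → □◇(c ∧ b)):
1. ¬((c ∧ b) → □◇(c ∧ b)), u
2. c ∧ b, u   [¬→-rule on 1]
3. ¬□◇(c ∧ b), u   [¬→-rule on 1]
4. c, u   [∧-rule on 2]
5. b, u   [∧-rule on 2]
6. ¬◇(c ∧ b), v   [¬□-rule on 3: fresh world v, uRv]
7. ¬(c ∧ b), v   [¬◇-rule on 6 via vRv]
8. ¬b, v   [¬∧-rule on 7 (branches; this branch)]
Accessibility: uRu, uRv, vRv
The negation has an open branch (countermodel exists).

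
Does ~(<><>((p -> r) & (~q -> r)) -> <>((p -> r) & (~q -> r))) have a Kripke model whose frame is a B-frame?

1. ~(<><>((p -> r) & (~q -> r)) -> <>((p -> r) & (~q -> r))), 0
2. <><>((p -> r) & (~q -> r)), 0
3. ~<>((p -> r) & (~q -> r)), 0
4. ~((p -> r) & (~q -> r)), 0
5. ~(~q -> r), 0
6. ~q, 0
7. ~r, 0
8. <>((p -> r) & (~q -> r)), 1
9. ~((p -> r) & (~q -> r)), 1
10. ~(~q -> r), 1
11. ~q, 1
12. ~r, 1
13. (p -> r) & (~q -> r), 2
14. p -> r, 2
15. ~q -> r, 2
16. r, 2
Accessibility: 0R0, 0R1, 1R0, 1R1, 1R2, 2R1, 2R2

Yes, satisfiable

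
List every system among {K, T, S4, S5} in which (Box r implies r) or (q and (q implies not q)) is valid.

T, S4, S5

T-tableau for the negation not ((Box r implies r) or (q and (q implies not q))):
1. not ((Box r implies r) or (q and (q implies not q))), w0
2. not (Box r implies r), w0
3. not (q and (q implies not q)), w0
4. Box r, w0
5. not r, w0
6. r, w0
Accessibility: w0Rw0
Branch closes: r and not r both at w0.
Every branch closes (one shown): valid in T, hence also in S4, S5 (every theorem of T is a theorem of S4 and S5).
K-tableau for the negation not ((Box r implies r) or (q and (q implies not q))):
1. not ((Box r implies r) or (q and (q implies not q))), w0
2. not (Box r implies r), w0
3. not (q and (q implies not q)), w0
4. Box r, w0
5. not r, w0
6. not (q implies not q), w0
7. q, w0
Complete open branch: countermodel on a K-frame, so not valid in K.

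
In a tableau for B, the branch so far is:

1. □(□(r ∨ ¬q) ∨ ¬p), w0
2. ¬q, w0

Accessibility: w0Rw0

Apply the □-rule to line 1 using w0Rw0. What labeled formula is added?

□(r ∨ ¬q) ∨ ¬p, w0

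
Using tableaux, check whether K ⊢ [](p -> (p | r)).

Valid in K

Tableau for the negation ~[](p -> (p | r)):
1. ~[](p -> (p | r)), u
2. ~(p -> (p | r)), v   [~[]-rule on 1: fresh world v, uRv]
3. p, v   [~->-rule on 2]
4. ~(p | r), v   [~->-rule on 2]
5. ~p, v   [~|-rule on 4]
6. ~r, v   [~|-rule on 4]
Accessibility: uRv
Branch closes: p and ~p both at v.
All branches of the negation close; one closing branch shown above.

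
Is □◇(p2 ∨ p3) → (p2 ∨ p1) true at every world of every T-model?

Not valid

Tableau for the negation ¬(□◇(p2 ∨ p3) → (p2 ∨ p1)):
1. ¬(□◇(p2 ∨ p3) → (p2 ∨ p1)), w0
2. □◇(p2 ∨ p3), w0   [¬→-rule on 1]
3. ¬(p2 ∨ p1), w0   [¬→-rule on 1]
4. ¬p2, w0   [¬∨-rule on 3]
5. ¬p1, w0   [¬∨-rule on 3]
6. ◇(p2 ∨ p3), w0   [□-rule on 2 via w0Rw0]
7. p2 ∨ p3, w1   [◇-rule on 6: fresh world w1, w0Rw1]
8. ◇(p2 ∨ p3), w1   [□-rule on 2 via w0Rw1]
9. p3, w1   [∨-rule on 7 (branches; this branch)]
10. p2 ∨ p3, w2   [◇-rule on 8: fresh world w2, w1Rw2]
11. p3, w2   [∨-rule on 10 (branches; this branch)]
Accessibility: w0Rw0, w0Rw1, w1Rw1, w1Rw2, w2Rw2
The negation has an open branch (countermodel exists).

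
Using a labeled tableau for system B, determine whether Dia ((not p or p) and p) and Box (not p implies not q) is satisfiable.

Satisfiable (open branch found)

1. Dia ((not p or p) and p) and Box (not p implies not q), w0
2. Dia ((not p or p) and p), w0
3. Box (not p implies not q), w0
4. not p implies not q, w0
5. not q, w0
6. (not p or p) and p, w1
7. not p or p, w1
8. p, w1
9. not p implies not q, w1
10. not q, w1
Accessibility: w0Rw0, w0Rw1, w1Rw0, w1Rw1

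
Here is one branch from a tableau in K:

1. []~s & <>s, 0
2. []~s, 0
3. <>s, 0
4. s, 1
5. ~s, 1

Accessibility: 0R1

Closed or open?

Both s and ~s appear at 1.

Closed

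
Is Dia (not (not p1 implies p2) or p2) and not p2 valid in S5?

Tableau for the negation not (Dia (not (not p1 implies p2) or p2) and not p2):
1. not (Dia (not (not p1 implies p2) or p2) and not p2), 0
2. p2, 0   [neg-and-rule on 1 (branches; this branch)]
Accessibility: 0R0
The negation has an open branch (countermodel exists).

Not valid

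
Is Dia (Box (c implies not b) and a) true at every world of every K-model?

Tableau for the negation not Dia (Box (c implies not b) and a):
1. not Dia (Box (c implies not b) and a), u
The negation has an open branch (countermodel exists).

Not valid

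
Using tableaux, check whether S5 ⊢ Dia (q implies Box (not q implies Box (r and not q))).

Yes, valid

Tableau for the negation not Dia (q implies Box (not q implies Box (r and not q))):
1. not Dia (q implies Box (not q implies Box (r and not q))), u
2. not (q implies Box (not q implies Box (r and not q))), u   [neg-Dia-rule on 1 via uRu]
3. q, u   [neg-implies-rule on 2]
4. not Box (not q implies Box (r and not q)), u   [neg-implies-rule on 2]
5. not (not q implies Box (r and not q)), v   [neg-Box-rule on 4: fresh world v, uRv]
6. not q, v   [neg-implies-rule on 5]
7. not Box (r and not q), v   [neg-implies-rule on 5]
8. not (q implies Box (not q implies Box (r and not q))), v   [neg-Dia-rule on 1 via uRv]
9. q, v   [neg-implies-rule on 8]
10. not Box (not q implies Box (r and not q)), v   [neg-implies-rule on 8]
Accessibility: uRu, uRv, vRu, vRv
Branch closes: q and not q both at v.
All branches of the negation close; one closing branch shown above.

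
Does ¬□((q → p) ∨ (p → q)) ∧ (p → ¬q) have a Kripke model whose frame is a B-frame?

Unsatisfiable (every branch closes)

1. ¬□((q → p) ∨ (p → q)) ∧ (p → ¬q), 0
2. ¬□((q → p) ∨ (p → q)), 0
3. p → ¬q, 0
4. ¬q, 0
5. ¬((q → p) ∨ (p → q)), 1
6. ¬(q → p), 1
7. ¬(p → q), 1
8. q, 1
9. ¬p, 1
10. p, 1
11. ¬q, 1
Accessibility: 0R0, 0R1, 1R0, 1R1
Branch closes: p and ¬p both at 1.
(One branch shown.) All branches close.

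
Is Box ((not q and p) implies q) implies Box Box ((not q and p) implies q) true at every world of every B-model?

Tableau for the negation not (Box ((not q and p) implies q) implies Box Box ((not q and p) implies q)):
1. not (Box ((not q and p) implies q) implies Box Box ((not q and p) implies q)), w0
2. Box ((not q and p) implies q), w0
3. not Box Box ((not q and p) implies q), w0
4. (not q and p) implies q, w0
5. q, w0
6. not Box ((not q and p) implies q), w1
7. (not q and p) implies q, w1
8. q, w1
9. not ((not q and p) implies q), w2
10. not q and p, w2
11. not q, w2
12. p, w2
Accessibility: w0Rw0, w0Rw1, w1Rw0, w1Rw1, w1Rw2, w2Rw1, w2Rw2
The negation has an open branch (countermodel exists).

Not valid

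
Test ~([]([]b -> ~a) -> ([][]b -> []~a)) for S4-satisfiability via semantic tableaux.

Unsatisfiable

1. ~([]([]b -> ~a) -> ([][]b -> []~a)), w0
2. []([]b -> ~a), w0
3. ~([][]b -> []~a), w0
4. [][]b, w0
5. ~[]~a, w0
6. []b -> ~a, w0
7. []b, w0
8. b, w0
9. ~a, w0
10. a, w1
11. []b -> ~a, w1
12. []b, w1
13. b, w1
14. ~[]b, w1
15. ~b, w2
16. []b -> ~a, w2
17. []b, w2
18. b, w2
Accessibility: w0Rw0, w0Rw1, w0Rw2, w1Rw1, w1Rw2, w2Rw2
Branch closes: b and ~b both at w2.
All branches of the tableau close; one closing branch shown above.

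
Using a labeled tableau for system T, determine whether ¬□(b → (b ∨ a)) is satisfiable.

1. ¬□(b → (b ∨ a)), w0
2. ¬(b → (b ∨ a)), w1
3. b, w1
4. ¬(b ∨ a), w1
5. ¬b, w1
6. ¬a, w1
Accessibility: w0Rw0, w0Rw1, w1Rw1
Branch closes: b and ¬b both at w1.
Every branch closes; the branch above is one of them.

Unsatisfiable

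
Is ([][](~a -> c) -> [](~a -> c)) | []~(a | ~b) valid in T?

Tableau for the negation ~(([][](~a -> c) -> [](~a -> c)) | []~(a | ~b)):
1. ~(([][](~a -> c) -> [](~a -> c)) | []~(a | ~b)), 0
2. ~([][](~a -> c) -> [](~a -> c)), 0
3. ~[]~(a | ~b), 0
4. [][](~a -> c), 0
5. ~[](~a -> c), 0
6. [](~a -> c), 0
7. ~a -> c, 0
8. c, 0
9. a | ~b, 1
10. [](~a -> c), 1
11. ~a -> c, 1
12. ~b, 1
13. c, 1
14. ~(~a -> c), 2
15. ~a, 2
16. ~c, 2
17. [](~a -> c), 2
18. ~a -> c, 2
19. c, 2
Accessibility: 0R0, 0R1, 0R2, 1R1, 2R2
Branch closes: c and ~c both at 2.
All branches of the negation close; one closing branch shown above.

Valid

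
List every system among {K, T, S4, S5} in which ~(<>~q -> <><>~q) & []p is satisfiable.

T-tableau for the formula:
1. ~(<>~q -> <><>~q) & []p, w0
2. ~(<>~q -> <><>~q), w0
3. []p, w0
4. <>~q, w0
5. ~<><>~q, w0
6. p, w0
7. ~<>~q, w0
8. q, w0
9. ~q, w1
10. p, w1
11. ~<>~q, w1
12. q, w1
Accessibility: w0Rw0, w0Rw1, w1Rw1
Branch closes: q and ~q both at w1.
Every branch closes (one shown): unsatisfiable in T, hence also in S4, S5 (every S4/S5-frame is a T-frame).
K-tableau for the formula:
1. ~(<>~q -> <><>~q) & []p, w0
2. ~(<>~q -> <><>~q), w0
3. []p, w0
4. <>~q, w0
5. ~<><>~q, w0
6. ~q, w1
7. p, w1
8. ~<>~q, w1
Accessibility: w0Rw1
Complete open branch: satisfiable in K.

K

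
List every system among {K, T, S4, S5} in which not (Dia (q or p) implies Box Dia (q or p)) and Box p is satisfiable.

T-tableau for the formula:
1. not (Dia (q or p) implies Box Dia (q or p)) and Box p, u
2. not (Dia (q or p) implies Box Dia (q or p)), u
3. Box p, u
4. Dia (q or p), u
5. not Box Dia (q or p), u
6. p, u
7. q or p, v
8. p, v
9. not Dia (q or p), w
10. p, w
11. not (q or p), w
12. not q, w
13. not p, w
Accessibility: uRu, uRv, uRw, vRv, wRw
Branch closes: p and not p both at w.
Every branch closes (one shown): unsatisfiable in T, hence also in S4, S5 (every S4/S5-frame is a T-frame).
K-tableau for the formula:
1. not (Dia (q or p) implies Box Dia (q or p)) and Box p, u
2. not (Dia (q or p) implies Box Dia (q or p)), u
3. Box p, u
4. Dia (q or p), u
5. not Box Dia (q or p), u
6. q or p, v
7. p, v
8. not Dia (q or p), w
9. p, w
Accessibility: uRv, uRw
Complete open branch: satisfiable in K.

K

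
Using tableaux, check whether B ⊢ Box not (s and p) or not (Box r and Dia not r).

Valid

Tableau for the negation not (Box not (s and p) or not (Box r and Dia not r)):
1. not (Box not (s and p) or not (Box r and Dia not r)), 0
2. not Box not (s and p), 0
3. Box r and Dia not r, 0
4. Box r, 0
5. Dia not r, 0
6. r, 0
7. s and p, 1
8. s, 1
9. p, 1
10. r, 1
11. not r, 2
12. r, 2
Accessibility: 0R0, 0R1, 0R2, 1R0, 1R1, 2R0, 2R2
Branch closes: r and not r both at 2.
Every branch of the negation's tableau closes; the branch above is one of them.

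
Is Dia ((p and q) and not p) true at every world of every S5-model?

Not valid

Tableau for the negation not Dia ((p and q) and not p):
1. not Dia ((p and q) and not p), u
2. not ((p and q) and not p), u
3. p, u
Accessibility: uRu
The negation has an open branch (countermodel exists).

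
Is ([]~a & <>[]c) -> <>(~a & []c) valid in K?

Tableau for the negation ~(([]~a & <>[]c) -> <>(~a & []c)):
1. ~(([]~a & <>[]c) -> <>(~a & []c)), w0
2. []~a & <>[]c, w0
3. ~<>(~a & []c), w0
4. []~a, w0
5. <>[]c, w0
6. []c, w1
7. ~(~a & []c), w1
8. ~a, w1
9. ~[]c, w1
10. ~c, w2
11. c, w2
Accessibility: w0Rw1, w1Rw2
Branch closes: c and ~c both at w2.
Every branch of the negation's tableau closes; the branch above is one of them.

Valid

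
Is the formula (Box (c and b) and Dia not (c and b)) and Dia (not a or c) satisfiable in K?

Unsatisfiable (every branch closes)

1. (Box (c and b) and Dia not (c and b)) and Dia (not a or c), w0
2. Box (c and b) and Dia not (c and b), w0   [and-rule on 1]
3. Dia (not a or c), w0   [and-rule on 1]
4. Box (c and b), w0   [and-rule on 2]
5. Dia not (c and b), w0   [and-rule on 2]
6. not a or c, w1   [Dia-rule on 3: fresh world w1, w0Rw1]
7. c and b, w1   [Box-rule on 4 via w0Rw1]
8. c, w1   [and-rule on 7]
9. b, w1   [and-rule on 7]
10. not (c and b), w2   [Dia-rule on 5: fresh world w2, w0Rw2]
11. c and b, w2   [Box-rule on 4 via w0Rw2]
12. c, w2   [and-rule on 11]
13. b, w2   [and-rule on 11]
14. not b, w2   [neg-and-rule on 10 (branches; this branch)]
Accessibility: w0Rw1, w0Rw2
Branch closes: b and not b both at w2.
(One branch shown.) All branches close.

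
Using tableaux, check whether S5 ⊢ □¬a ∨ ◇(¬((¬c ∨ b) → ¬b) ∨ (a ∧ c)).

Tableau for the negation ¬(□¬a ∨ ◇(¬((¬c ∨ b) → ¬b) ∨ (a ∧ c))):
1. ¬(□¬a ∨ ◇(¬((¬c ∨ b) → ¬b) ∨ (a ∧ c))), w0
2. ¬□¬a, w0   [¬∨-rule on 1]
3. ¬◇(¬((¬c ∨ b) → ¬b) ∨ (a ∧ c)), w0   [¬∨-rule on 1]
4. ¬(¬((¬c ∨ b) → ¬b) ∨ (a ∧ c)), w0   [¬◇-rule on 3 via w0Rw0]
5. (¬c ∨ b) → ¬b, w0   [¬∨-rule on 4]
6. ¬(a ∧ c), w0   [¬∨-rule on 4]
7. ¬b, w0   [→-rule on 5 (branches; this branch)]
8. ¬c, w0   [¬∧-rule on 6 (branches; this branch)]
9. a, w1   [¬□-rule on 2: fresh world w1, w0Rw1]
10. ¬(¬((¬c ∨ b) → ¬b) ∨ (a ∧ c)), w1   [¬◇-rule on 3 via w0Rw1]
11. (¬c ∨ b) → ¬b, w1   [¬∨-rule on 10]
12. ¬(a ∧ c), w1   [¬∨-rule on 10]
13. ¬b, w1   [→-rule on 11 (branches; this branch)]
14. ¬c, w1   [¬∧-rule on 12 (branches; this branch)]
Accessibility: w0Rw0, w0Rw1, w1Rw0, w1Rw1
The negation has an open branch (countermodel exists).

Invalid (countermodel exists)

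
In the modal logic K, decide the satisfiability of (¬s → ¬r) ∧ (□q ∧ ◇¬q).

1. (¬s → ¬r) ∧ (□q ∧ ◇¬q), 0
2. ¬s → ¬r, 0
3. □q ∧ ◇¬q, 0
4. □q, 0
5. ◇¬q, 0
6. ¬r, 0
7. ¬q, 1
8. q, 1
Accessibility: 0R1
Branch closes: q and ¬q both at 1.
(One branch shown.) All branches close.

Unsatisfiable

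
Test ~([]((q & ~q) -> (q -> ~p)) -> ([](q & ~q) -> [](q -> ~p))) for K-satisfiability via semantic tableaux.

1. ~([]((q & ~q) -> (q -> ~p)) -> ([](q & ~q) -> [](q -> ~p))), 0
2. []((q & ~q) -> (q -> ~p)), 0
3. ~([](q & ~q) -> [](q -> ~p)), 0
4. [](q & ~q), 0
5. ~[](q -> ~p), 0
6. ~(q -> ~p), 1
7. q, 1
8. p, 1
9. (q & ~q) -> (q -> ~p), 1
10. q & ~q, 1
11. ~q, 1
Accessibility: 0R1
Branch closes: q and ~q both at 1.
(One branch shown.) All branches close.

Unsatisfiable (every branch closes)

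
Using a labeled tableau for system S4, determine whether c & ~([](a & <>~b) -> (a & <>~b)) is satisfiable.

No, unsatisfiable

1. c & ~([](a & <>~b) -> (a & <>~b)), u
2. c, u
3. ~([](a & <>~b) -> (a & <>~b)), u
4. [](a & <>~b), u
5. ~(a & <>~b), u
6. a & <>~b, u
7. a, u
8. <>~b, u
9. ~<>~b, u
10. b, u
11. ~b, v
12. a & <>~b, v
13. a, v
14. <>~b, v
15. b, v
Accessibility: uRu, uRv, vRv
Branch closes: b and ~b both at v.
Every branch closes; the branch above is one of them.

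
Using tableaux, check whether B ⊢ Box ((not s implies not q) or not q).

No, not valid

Tableau for the negation not Box ((not s implies not q) or not q):
1. not Box ((not s implies not q) or not q), u
2. not ((not s implies not q) or not q), v
3. not (not s implies not q), v
4. q, v
5. not s, v
Accessibility: uRu, uRv, vRu, vRv
The negation has an open branch (countermodel exists).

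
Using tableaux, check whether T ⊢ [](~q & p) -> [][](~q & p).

No, not valid

Tableau for the negation ~([](~q & p) -> [][](~q & p)):
1. ~([](~q & p) -> [][](~q & p)), 0
2. [](~q & p), 0   [~->-rule on 1]
3. ~[][](~q & p), 0   [~->-rule on 1]
4. ~q & p, 0   [[]-rule on 2 via 0R0]
5. ~q, 0   [&-rule on 4]
6. p, 0   [&-rule on 4]
7. ~[](~q & p), 1   [~[]-rule on 3: fresh world 1, 0R1]
8. ~q & p, 1   [[]-rule on 2 via 0R1]
9. ~q, 1   [&-rule on 8]
10. p, 1   [&-rule on 8]
11. ~(~q & p), 2   [~[]-rule on 7: fresh world 2, 1R2]
12. ~p, 2   [~&-rule on 11 (branches; this branch)]
Accessibility: 0R0, 0R1, 1R1, 1R2, 2R2
The negation has an open branch (countermodel exists).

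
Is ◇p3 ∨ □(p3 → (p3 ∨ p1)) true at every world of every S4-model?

Valid in S4

Tableau for the negation ¬(◇p3 ∨ □(p3 → (p3 ∨ p1))):
1. ¬(◇p3 ∨ □(p3 → (p3 ∨ p1))), u
2. ¬◇p3, u
3. ¬□(p3 → (p3 ∨ p1)), u
4. ¬p3, u
5. ¬(p3 → (p3 ∨ p1)), v
6. p3, v
7. ¬(p3 ∨ p1), v
8. ¬p3, v
9. ¬p1, v
Accessibility: uRu, uRv, vRv
Branch closes: p3 and ¬p3 both at v.
All branches of the negation close; one closing branch shown above.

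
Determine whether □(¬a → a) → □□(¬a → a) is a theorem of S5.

Yes, valid

Tableau for the negation ¬(□(¬a → a) → □□(¬a → a)):
1. ¬(□(¬a → a) → □□(¬a → a)), 0
2. □(¬a → a), 0
3. ¬□□(¬a → a), 0
4. ¬a → a, 0
5. a, 0
6. ¬□(¬a → a), 1
7. ¬a → a, 1
8. a, 1
9. ¬(¬a → a), 2
10. ¬a, 2
11. ¬a → a, 2
12. a, 2
Accessibility: 0R0, 0R1, 0R2, 1R0, 1R1, 1R2, 2R0, 2R1, 2R2
Branch closes: a and ¬a both at 2.
Every branch of the negation's tableau closes; the branch above is one of them.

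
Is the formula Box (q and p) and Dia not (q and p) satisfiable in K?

1. Box (q and p) and Dia not (q and p), w0
2. Box (q and p), w0   [and-rule on 1]
3. Dia not (q and p), w0   [and-rule on 1]
4. not (q and p), w1   [Dia-rule on 3: fresh world w1, w0Rw1]
5. q and p, w1   [Box-rule on 2 via w0Rw1]
6. q, w1   [and-rule on 5]
7. p, w1   [and-rule on 5]
8. not p, w1   [neg-and-rule on 4 (branches; this branch)]
Accessibility: w0Rw1
Branch closes: p and not p both at w1.
Every branch closes; the branch above is one of them.

No, unsatisfiable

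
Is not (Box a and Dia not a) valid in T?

Yes, valid

Tableau for the negation Box a and Dia not a:
1. Box a and Dia not a, w0
2. Box a, w0
3. Dia not a, w0
4. a, w0
5. not a, w1
6. a, w1
Accessibility: w0Rw0, w0Rw1, w1Rw1
Branch closes: a and not a both at w1.
Every branch of the negation's tableau closes; the branch above is one of them.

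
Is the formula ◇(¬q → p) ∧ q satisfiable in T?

1. ◇(¬q → p) ∧ q, u
2. ◇(¬q → p), u
3. q, u
4. ¬q → p, v
5. p, v
Accessibility: uRu, uRv, vRv

Satisfiable (open branch found)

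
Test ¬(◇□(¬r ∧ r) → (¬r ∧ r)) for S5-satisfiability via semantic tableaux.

1. ¬(◇□(¬r ∧ r) → (¬r ∧ r)), u
2. ◇□(¬r ∧ r), u   [¬→-rule on 1]
3. ¬(¬r ∧ r), u   [¬→-rule on 1]
4. ¬r, u   [¬∧-rule on 3 (branches; this branch)]
5. □(¬r ∧ r), v   [◇-rule on 2: fresh world v, uRv]
6. ¬r ∧ r, u   [□-rule on 5 via vRu]
7. r, u   [∧-rule on 6]
Accessibility: uRu, uRv, vRu, vRv
Branch closes: r and ¬r both at u.
All branches of the tableau close; one closing branch shown above.

Unsatisfiable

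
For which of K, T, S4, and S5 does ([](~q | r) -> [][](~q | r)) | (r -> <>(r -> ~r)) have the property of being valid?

S4-tableau for the negation ~(([](~q | r) -> [][](~q | r)) | (r -> <>(r -> ~r))):
1. ~(([](~q | r) -> [][](~q | r)) | (r -> <>(r -> ~r))), w0
2. ~([](~q | r) -> [][](~q | r)), w0
3. ~(r -> <>(r -> ~r)), w0
4. [](~q | r), w0
5. ~[][](~q | r), w0
6. r, w0
7. ~<>(r -> ~r), w0
8. ~q | r, w0
9. ~(r -> ~r), w0
10. ~[](~q | r), w1
11. ~q | r, w1
12. ~(r -> ~r), w1
13. r, w1
14. ~(~q | r), w2
15. q, w2
16. ~r, w2
17. ~q | r, w2
18. ~(r -> ~r), w2
19. r, w2
Accessibility: w0Rw0, w0Rw1, w0Rw2, w1Rw1, w1Rw2, w2Rw2
Branch closes: r and ~r both at w2.
Every branch closes (one shown): valid in S4, hence also in S5 (every theorem of S4 is a theorem of S5).
T-tableau for the negation ~(([](~q | r) -> [][](~q | r)) | (r -> <>(r -> ~r))):
1. ~(([](~q | r) -> [][](~q | r)) | (r -> <>(r -> ~r))), w0
2. ~([](~q | r) -> [][](~q | r)), w0
3. ~(r -> <>(r -> ~r)), w0
4. [](~q | r), w0
5. ~[][](~q | r), w0
6. r, w0
7. ~<>(r -> ~r), w0
8. ~q | r, w0
9. ~(r -> ~r), w0
10. ~[](~q | r), w1
11. ~q | r, w1
12. ~(r -> ~r), w1
13. r, w1
14. ~(~q | r), w2
15. q, w2
16. ~r, w2
Accessibility: w0Rw0, w0Rw1, w1Rw1, w1Rw2, w2Rw2
Complete open branch: countermodel on a T-frame, so not valid in T, nor in K (the same frame is also a K-frame).

S4, S5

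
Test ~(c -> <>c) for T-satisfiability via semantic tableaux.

No, unsatisfiable

1. ~(c -> <>c), 0
2. c, 0
3. ~<>c, 0
4. ~c, 0
Accessibility: 0R0
Branch closes: c and ~c both at 0.
Every branch closes; the branch above is one of them.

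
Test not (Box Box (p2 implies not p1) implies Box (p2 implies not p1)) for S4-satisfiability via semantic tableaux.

Unsatisfiable

1. not (Box Box (p2 implies not p1) implies Box (p2 implies not p1)), 0
2. Box Box (p2 implies not p1), 0   [neg-implies-rule on 1]
3. not Box (p2 implies not p1), 0   [neg-implies-rule on 1]
4. Box (p2 implies not p1), 0   [Box-rule on 2 via 0R0]
5. p2 implies not p1, 0   [Box-rule on 4 via 0R0]
6. not p1, 0   [implies-rule on 5 (branches; this branch)]
7. not (p2 implies not p1), 1   [neg-Box-rule on 3: fresh world 1, 0R1]
8. p2, 1   [neg-implies-rule on 7]
9. p1, 1   [neg-implies-rule on 7]
10. Box (p2 implies not p1), 1   [Box-rule on 2 via 0R1]
11. p2 implies not p1, 1   [Box-rule on 4 via 0R1]
12. not p1, 1   [implies-rule on 11 (branches; this branch)]
Accessibility: 0R0, 0R1, 1R1
Branch closes: p1 and not p1 both at 1.
(One branch shown.) All branches close.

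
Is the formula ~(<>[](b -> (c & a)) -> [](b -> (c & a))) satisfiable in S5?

1. ~(<>[](b -> (c & a)) -> [](b -> (c & a))), w0
2. <>[](b -> (c & a)), w0
3. ~[](b -> (c & a)), w0
4. [](b -> (c & a)), w1
5. b -> (c & a), w0
6. b -> (c & a), w1
7. c & a, w0
8. c, w0
9. a, w0
10. c & a, w1
11. c, w1
12. a, w1
13. ~(b -> (c & a)), w2
14. b, w2
15. ~(c & a), w2
16. b -> (c & a), w2
17. ~a, w2
18. c & a, w2
19. c, w2
20. a, w2
Accessibility: w0Rw0, w0Rw1, w0Rw2, w1Rw0, w1Rw1, w1Rw2, w2Rw0, w2Rw1, w2Rw2
Branch closes: a and ~a both at w2.
Every branch closes; the branch above is one of them.

Unsatisfiable (every branch closes)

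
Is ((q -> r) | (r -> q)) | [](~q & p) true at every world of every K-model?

Tableau for the negation ~(((q -> r) | (r -> q)) | [](~q & p)):
1. ~(((q -> r) | (r -> q)) | [](~q & p)), 0
2. ~((q -> r) | (r -> q)), 0
3. ~[](~q & p), 0
4. ~(q -> r), 0
5. ~(r -> q), 0
6. q, 0
7. ~r, 0
8. r, 0
9. ~q, 0
Branch closes: r and ~r both at 0.
All branches of the negation close; one closing branch shown above.

Yes, valid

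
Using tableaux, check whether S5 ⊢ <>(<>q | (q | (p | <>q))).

No, not valid

Tableau for the negation ~<>(<>q | (q | (p | <>q))):
1. ~<>(<>q | (q | (p | <>q))), w0
2. ~(<>q | (q | (p | <>q))), w0   [~<>-rule on 1 via w0Rw0]
3. ~<>q, w0   [~|-rule on 2]
4. ~(q | (p | <>q)), w0   [~|-rule on 2]
5. ~q, w0   [~|-rule on 4]
6. ~(p | <>q), w0   [~|-rule on 4]
7. ~p, w0   [~|-rule on 6]
Accessibility: w0Rw0
The negation has an open branch (countermodel exists).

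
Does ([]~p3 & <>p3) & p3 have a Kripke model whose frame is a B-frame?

1. ([]~p3 & <>p3) & p3, 0
2. []~p3 & <>p3, 0
3. p3, 0
4. []~p3, 0
5. <>p3, 0
6. ~p3, 0
Accessibility: 0R0
Branch closes: p3 and ~p3 both at 0.
All branches of the tableau close; one closing branch shown above.

Unsatisfiable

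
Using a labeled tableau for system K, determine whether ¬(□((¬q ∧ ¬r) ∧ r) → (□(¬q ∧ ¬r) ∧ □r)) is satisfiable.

1. ¬(□((¬q ∧ ¬r) ∧ r) → (□(¬q ∧ ¬r) ∧ □r)), w0
2. □((¬q ∧ ¬r) ∧ r), w0
3. ¬(□(¬q ∧ ¬r) ∧ □r), w0
4. ¬□(¬q ∧ ¬r), w0
5. ¬(¬q ∧ ¬r), w1
6. (¬q ∧ ¬r) ∧ r, w1
7. ¬q ∧ ¬r, w1
8. r, w1
9. ¬q, w1
10. ¬r, w1
Accessibility: w0Rw1
Branch closes: r and ¬r both at w1.
All branches of the tableau close; one closing branch shown above.

Unsatisfiable (every branch closes)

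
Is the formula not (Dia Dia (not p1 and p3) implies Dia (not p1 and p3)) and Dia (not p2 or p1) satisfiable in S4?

1. not (Dia Dia (not p1 and p3) implies Dia (not p1 and p3)) and Dia (not p2 or p1), 0
2. not (Dia Dia (not p1 and p3) implies Dia (not p1 and p3)), 0
3. Dia (not p2 or p1), 0
4. Dia Dia (not p1 and p3), 0
5. not Dia (not p1 and p3), 0
6. not (not p1 and p3), 0
7. not p3, 0
8. not p2 or p1, 1
9. not (not p1 and p3), 1
10. p1, 1
11. not p3, 1
12. Dia (not p1 and p3), 2
13. not (not p1 and p3), 2
14. not p3, 2
15. not p1 and p3, 3
16. not p1, 3
17. p3, 3
18. not (not p1 and p3), 3
19. not p3, 3
Accessibility: 0R0, 0R1, 0R2, 0R3, 1R1, 2R2, 2R3, 3R3
Branch closes: p3 and not p3 both at 3.
Every branch closes; the branch above is one of them.

Unsatisfiable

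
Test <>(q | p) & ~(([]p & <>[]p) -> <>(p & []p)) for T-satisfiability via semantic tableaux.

Unsatisfiable

1. <>(q | p) & ~(([]p & <>[]p) -> <>(p & []p)), w0
2. <>(q | p), w0
3. ~(([]p & <>[]p) -> <>(p & []p)), w0
4. []p & <>[]p, w0
5. ~<>(p & []p), w0
6. []p, w0
7. <>[]p, w0
8. ~(p & []p), w0
9. p, w0
10. ~[]p, w0
11. q | p, w1
12. ~(p & []p), w1
13. p, w1
14. ~[]p, w1
15. []p, w2
16. ~(p & []p), w2
17. p, w2
18. ~[]p, w2
19. ~p, w3
20. ~(p & []p), w3
21. p, w3
Accessibility: w0Rw0, w0Rw1, w0Rw2, w0Rw3, w1Rw1, w2Rw2, w3Rw3
Branch closes: p and ~p both at w3.
All branches of the tableau close; one closing branch shown above.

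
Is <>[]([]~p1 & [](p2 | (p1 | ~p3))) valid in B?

Tableau for the negation ~<>[]([]~p1 & [](p2 | (p1 | ~p3))):
1. ~<>[]([]~p1 & [](p2 | (p1 | ~p3))), u
2. ~[]([]~p1 & [](p2 | (p1 | ~p3))), u
3. ~([]~p1 & [](p2 | (p1 | ~p3))), v
4. ~[]([]~p1 & [](p2 | (p1 | ~p3))), v
5. ~[](p2 | (p1 | ~p3)), v
6. ~([]~p1 & [](p2 | (p1 | ~p3))), w
7. ~[](p2 | (p1 | ~p3)), w
8. ~(p2 | (p1 | ~p3)), x
9. ~p2, x
10. ~(p1 | ~p3), x
11. ~p1, x
12. p3, x
13. ~(p2 | (p1 | ~p3)), y
14. ~p2, y
15. ~(p1 | ~p3), y
16. ~p1, y
17. p3, y
Accessibility: uRu, uRv, vRu, vRv, vRw, vRx, wRv, wRw, wRy, xRv, xRx, yRw, yRy
The negation has an open branch (countermodel exists).

Not valid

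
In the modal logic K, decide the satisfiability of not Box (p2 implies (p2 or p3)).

Unsatisfiable

1. not Box (p2 implies (p2 or p3)), 0
2. not (p2 implies (p2 or p3)), 1   [neg-Box-rule on 1: fresh world 1, 0R1]
3. p2, 1   [neg-implies-rule on 2]
4. not (p2 or p3), 1   [neg-implies-rule on 2]
5. not p2, 1   [neg-or-rule on 4]
6. not p3, 1   [neg-or-rule on 4]
Accessibility: 0R1
Branch closes: p2 and not p2 both at 1.
Every branch closes; the branch above is one of them.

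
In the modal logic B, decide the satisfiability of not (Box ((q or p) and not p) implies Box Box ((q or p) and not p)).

1. not (Box ((q or p) and not p) implies Box Box ((q or p) and not p)), u
2. Box ((q or p) and not p), u
3. not Box Box ((q or p) and not p), u
4. (q or p) and not p, u
5. q or p, u
6. not p, u
7. q, u
8. not Box ((q or p) and not p), v
9. (q or p) and not p, v
10. q or p, v
11. not p, v
12. q, v
13. not ((q or p) and not p), w
14. p, w
Accessibility: uRu, uRv, vRu, vRv, vRw, wRv, wRw

Satisfiable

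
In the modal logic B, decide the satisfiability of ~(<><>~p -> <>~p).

1. ~(<><>~p -> <>~p), 0
2. <><>~p, 0
3. ~<>~p, 0
4. p, 0
5. <>~p, 1
6. p, 1
7. ~p, 2
Accessibility: 0R0, 0R1, 1R0, 1R1, 1R2, 2R1, 2R2

Satisfiable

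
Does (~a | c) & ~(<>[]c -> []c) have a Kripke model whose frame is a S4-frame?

1. (~a | c) & ~(<>[]c -> []c), 0
2. ~a | c, 0
3. ~(<>[]c -> []c), 0
4. <>[]c, 0
5. ~[]c, 0
6. c, 0
7. []c, 1
8. c, 1
9. ~c, 2
Accessibility: 0R0, 0R1, 0R2, 1R1, 2R2

Satisfiable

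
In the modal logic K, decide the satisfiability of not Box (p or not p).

No, unsatisfiable

1. not Box (p or not p), w0
2. not (p or not p), w1
3. not p, w1
4. p, w1
Accessibility: w0Rw1
Branch closes: p and not p both at w1.
Every branch closes; the branch above is one of them.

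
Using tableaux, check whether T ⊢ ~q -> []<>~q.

Invalid (countermodel exists)

Tableau for the negation ~(~q -> []<>~q):
1. ~(~q -> []<>~q), w0
2. ~q, w0
3. ~[]<>~q, w0
4. ~<>~q, w1
5. q, w1
Accessibility: w0Rw0, w0Rw1, w1Rw1
The negation has an open branch (countermodel exists).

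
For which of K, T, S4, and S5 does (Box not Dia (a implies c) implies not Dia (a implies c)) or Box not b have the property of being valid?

T, S4, S5

K-tableau for the negation not ((Box not Dia (a implies c) implies not Dia (a implies c)) or Box not b):
1. not ((Box not Dia (a implies c) implies not Dia (a implies c)) or Box not b), u
2. not (Box not Dia (a implies c) implies not Dia (a implies c)), u
3. not Box not b, u
4. Box not Dia (a implies c), u
5. Dia (a implies c), u
6. b, v
7. not Dia (a implies c), v
8. a implies c, w
9. not Dia (a implies c), w
10. c, w
Accessibility: uRv, uRw
Complete open branch: countermodel on a K-frame, so not valid in K.
T-tableau for the negation not ((Box not Dia (a implies c) implies not Dia (a implies c)) or Box not b):
1. not ((Box not Dia (a implies c) implies not Dia (a implies c)) or Box not b), u
2. not (Box not Dia (a implies c) implies not Dia (a implies c)), u
3. not Box not b, u
4. Box not Dia (a implies c), u
5. Dia (a implies c), u
6. not Dia (a implies c), u
7. not (a implies c), u
8. a, u
9. not c, u
10. b, v
11. not Dia (a implies c), v
12. not (a implies c), v
13. a, v
14. not c, v
15. a implies c, w
16. not Dia (a implies c), w
17. not (a implies c), w
18. a, w
19. not c, w
20. c, w
Accessibility: uRu, uRv, uRw, vRv, wRw
Branch closes: c and not c both at w.
Every branch closes (one shown): valid in T, hence also in S4, S5 (every theorem of T is a theorem of S4 and S5).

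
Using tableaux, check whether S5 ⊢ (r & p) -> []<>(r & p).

Tableau for the negation ~((r & p) -> []<>(r & p)):
1. ~((r & p) -> []<>(r & p)), u
2. r & p, u
3. ~[]<>(r & p), u
4. r, u
5. p, u
6. ~<>(r & p), v
7. ~(r & p), u
8. ~(r & p), v
9. ~p, u
Accessibility: uRu, uRv, vRu, vRv
Branch closes: p and ~p both at u.
Every branch of the negation's tableau closes; the branch above is one of them.

Valid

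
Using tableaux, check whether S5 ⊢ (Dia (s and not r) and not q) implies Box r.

Not valid

Tableau for the negation not ((Dia (s and not r) and not q) implies Box r):
1. not ((Dia (s and not r) and not q) implies Box r), u
2. Dia (s and not r) and not q, u   [neg-implies-rule on 1]
3. not Box r, u   [neg-implies-rule on 1]
4. Dia (s and not r), u   [and-rule on 2]
5. not q, u   [and-rule on 2]
6. not r, v   [neg-Box-rule on 3: fresh world v, uRv]
7. s and not r, w   [Dia-rule on 4: fresh world w, uRw]
8. s, w   [and-rule on 7]
9. not r, w   [and-rule on 7]
Accessibility: uRu, uRv, uRw, vRu, vRv, vRw, wRu, wRv, wRw
The negation has an open branch (countermodel exists).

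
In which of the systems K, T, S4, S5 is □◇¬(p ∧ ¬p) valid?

T, S4, S5

K-tableau for the negation ¬□◇¬(p ∧ ¬p):
1. ¬□◇¬(p ∧ ¬p), w0
2. ¬◇¬(p ∧ ¬p), w1
Accessibility: w0Rw1
Complete open branch: countermodel on a K-frame, so not valid in K.
T-tableau for the negation ¬□◇¬(p ∧ ¬p):
1. ¬□◇¬(p ∧ ¬p), w0
2. ¬◇¬(p ∧ ¬p), w1
3. p ∧ ¬p, w1
4. p, w1
5. ¬p, w1
Accessibility: w0Rw0, w0Rw1, w1Rw1
Branch closes: p and ¬p both at w1.
Every branch closes (one shown): valid in T, hence also in S4, S5 (every theorem of T is a theorem of S4 and S5).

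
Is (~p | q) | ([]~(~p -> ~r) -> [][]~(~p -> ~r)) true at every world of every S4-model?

Valid in S4

Tableau for the negation ~((~p | q) | ([]~(~p -> ~r) -> [][]~(~p -> ~r))):
1. ~((~p | q) | ([]~(~p -> ~r) -> [][]~(~p -> ~r))), u
2. ~(~p | q), u
3. ~([]~(~p -> ~r) -> [][]~(~p -> ~r)), u
4. p, u
5. ~q, u
6. []~(~p -> ~r), u
7. ~[][]~(~p -> ~r), u
8. ~(~p -> ~r), u
9. ~p, u
10. r, u
Accessibility: uRu
Branch closes: p and ~p both at u.
Every branch of the negation's tableau closes; the branch above is one of them.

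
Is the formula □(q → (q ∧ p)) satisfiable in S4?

1. □(q → (q ∧ p)), u
2. q → (q ∧ p), u
3. q ∧ p, u
4. q, u
5. p, u
Accessibility: uRu

Satisfiable (open branch found)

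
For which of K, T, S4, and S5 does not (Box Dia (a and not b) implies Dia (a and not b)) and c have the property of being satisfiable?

K-tableau for the formula:
1. not (Box Dia (a and not b) implies Dia (a and not b)) and c, u
2. not (Box Dia (a and not b) implies Dia (a and not b)), u   [and-rule on 1]
3. c, u   [and-rule on 1]
4. Box Dia (a and not b), u   [neg-implies-rule on 2]
5. not Dia (a and not b), u   [neg-implies-rule on 2]
Complete open branch: satisfiable in K.
T-tableau for the formula:
1. not (Box Dia (a and not b) implies Dia (a and not b)) and c, u
2. not (Box Dia (a and not b) implies Dia (a and not b)), u   [and-rule on 1]
3. c, u   [and-rule on 1]
4. Box Dia (a and not b), u   [neg-implies-rule on 2]
5. not Dia (a and not b), u   [neg-implies-rule on 2]
6. Dia (a and not b), u   [Box-rule on 4 via uRu]
7. not (a and not b), u   [neg-Dia-rule on 5 via uRu]
8. b, u   [neg-and-rule on 7 (branches; this branch)]
9. a and not b, v   [Dia-rule on 6: fresh world v, uRv]
10. a, v   [and-rule on 9]
11. not b, v   [and-rule on 9]
12. Dia (a and not b), v   [Box-rule on 4 via uRv]
13. not (a and not b), v   [neg-Dia-rule on 5 via uRv]
14. b, v   [neg-and-rule on 13 (branches; this branch)]
Accessibility: uRu, uRv, vRv
Branch closes: b and not b both at v.
Every branch closes (one shown): unsatisfiable in T, hence also in S4, S5 (every S4/S5-frame is a T-frame).

K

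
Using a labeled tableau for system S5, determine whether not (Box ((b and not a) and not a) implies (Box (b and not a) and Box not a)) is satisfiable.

Unsatisfiable (every branch closes)

1. not (Box ((b and not a) and not a) implies (Box (b and not a) and Box not a)), 0
2. Box ((b and not a) and not a), 0
3. not (Box (b and not a) and Box not a), 0
4. (b and not a) and not a, 0
5. b and not a, 0
6. not a, 0
7. b, 0
8. not Box (b and not a), 0
9. not (b and not a), 1
10. (b and not a) and not a, 1
11. b and not a, 1
12. not a, 1
13. b, 1
14. a, 1
Accessibility: 0R0, 0R1, 1R0, 1R1
Branch closes: a and not a both at 1.
Every branch closes; the branch above is one of them.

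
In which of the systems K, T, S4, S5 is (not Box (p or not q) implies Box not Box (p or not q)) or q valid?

S5

S5-tableau for the negation not ((not Box (p or not q) implies Box not Box (p or not q)) or q):
1. not ((not Box (p or not q) implies Box not Box (p or not q)) or q), w0
2. not (not Box (p or not q) implies Box not Box (p or not q)), w0
3. not q, w0
4. not Box (p or not q), w0
5. not Box not Box (p or not q), w0
6. not (p or not q), w1
7. not p, w1
8. q, w1
9. Box (p or not q), w2
10. p or not q, w0
11. p or not q, w1
12. p or not q, w2
13. not q, w1
Accessibility: w0Rw0, w0Rw1, w0Rw2, w1Rw0, w1Rw1, w1Rw2, w2Rw0, w2Rw1, w2Rw2
Branch closes: q and not q both at w1.
Every branch closes (one shown): valid in S5.
S4-tableau for the negation not ((not Box (p or not q) implies Box not Box (p or not q)) or q):
1. not ((not Box (p or not q) implies Box not Box (p or not q)) or q), w0
2. not (not Box (p or not q) implies Box not Box (p or not q)), w0
3. not q, w0
4. not Box (p or not q), w0
5. not Box not Box (p or not q), w0
6. not (p or not q), w1
7. not p, w1
8. q, w1
9. Box (p or not q), w2
10. p or not q, w2
11. not q, w2
Accessibility: w0Rw0, w0Rw1, w0Rw2, w1Rw1, w2Rw2
Complete open branch: countermodel on an S4-frame, so not valid in S4, nor in K, T (the same frame is also a K-frame and a T-frame).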